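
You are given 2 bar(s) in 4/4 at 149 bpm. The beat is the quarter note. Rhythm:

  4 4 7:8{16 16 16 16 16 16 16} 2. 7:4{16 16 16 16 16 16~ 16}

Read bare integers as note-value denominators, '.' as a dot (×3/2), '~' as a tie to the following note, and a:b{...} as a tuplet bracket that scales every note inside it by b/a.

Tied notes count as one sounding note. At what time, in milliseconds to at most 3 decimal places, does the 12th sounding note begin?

1. 0.0ms @ 0 + 402.685ms (1)
2. 402.685ms @ 1 + 402.685ms (1)
3. 805.369ms @ 2 + 115.053ms (2/7)
4. 920.422ms @ 16/7 + 115.053ms (2/7)
5. 1035.475ms @ 18/7 + 115.053ms (2/7)
6. 1150.527ms @ 20/7 + 115.053ms (2/7)
7. 1265.58ms @ 22/7 + 115.053ms (2/7)
8. 1380.633ms @ 24/7 + 115.053ms (2/7)
9. 1495.686ms @ 26/7 + 115.053ms (2/7)
10. 1610.738ms @ 4 + 1208.054ms (3)
11. 2818.792ms @ 7 + 57.526ms (1/7)
12. 2876.318ms @ 50/7 + 57.526ms (1/7)
13. 2933.845ms @ 51/7 + 57.526ms (1/7)
14. 2991.371ms @ 52/7 + 57.526ms (1/7)
15. 3048.897ms @ 53/7 + 57.526ms (1/7)
16. 3106.424ms @ 54/7 + 115.053ms (2/7)

note 12 onset = 50/7b = 2876.318ms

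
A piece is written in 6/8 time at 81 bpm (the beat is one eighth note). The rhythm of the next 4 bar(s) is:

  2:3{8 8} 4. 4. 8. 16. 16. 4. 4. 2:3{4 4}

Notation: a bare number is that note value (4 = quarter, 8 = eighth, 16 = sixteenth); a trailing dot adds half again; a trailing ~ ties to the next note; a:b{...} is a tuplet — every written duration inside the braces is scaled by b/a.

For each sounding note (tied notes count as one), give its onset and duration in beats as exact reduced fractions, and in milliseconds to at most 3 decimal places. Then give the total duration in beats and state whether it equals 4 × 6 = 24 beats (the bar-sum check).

1) 0.0ms=0b +1111.111ms=3/2b
2) 1111.111ms=3/2b +1111.111ms=3/2b
3) 2222.222ms=3b +2222.222ms=3b
4) 4444.444ms=6b +2222.222ms=3b
5) 6666.667ms=9b +1111.111ms=3/2b
6) 7777.778ms=21/2b +555.556ms=3/4b
7) 8333.333ms=45/4b +555.556ms=3/4b
8) 8888.889ms=12b +2222.222ms=3b
9) 11111.111ms=15b +2222.222ms=3b
10) 13333.333ms=18b +2222.222ms=3b
11) 15555.556ms=21b +2222.222ms=3b
Σ=24b of 24 (81bpm 6/8) — PASS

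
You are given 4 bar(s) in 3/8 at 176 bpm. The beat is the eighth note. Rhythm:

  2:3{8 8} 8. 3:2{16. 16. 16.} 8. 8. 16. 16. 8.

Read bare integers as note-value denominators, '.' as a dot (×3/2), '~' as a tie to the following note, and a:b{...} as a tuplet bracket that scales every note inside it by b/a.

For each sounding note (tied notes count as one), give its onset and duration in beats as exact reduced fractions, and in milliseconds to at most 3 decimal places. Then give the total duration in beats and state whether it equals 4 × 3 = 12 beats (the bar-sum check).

1) 0.0ms=0b +511.364ms=3/2b
2) 511.364ms=3/2b +511.364ms=3/2b
3) 1022.727ms=3b +511.364ms=3/2b
4) 1534.091ms=9/2b +170.455ms=1/2b
5) 1704.545ms=5b +170.455ms=1/2b
6) 1875.0ms=11/2b +170.455ms=1/2b
7) 2045.455ms=6b +511.364ms=3/2b
8) 2556.818ms=15/2b +511.364ms=3/2b
9) 3068.182ms=9b +255.682ms=3/4b
10) 3323.864ms=39/4b +255.682ms=3/4b
11) 3579.545ms=21/2b +511.364ms=3/2b
Σ=12b of 12 (176bpm 3/8) — PASS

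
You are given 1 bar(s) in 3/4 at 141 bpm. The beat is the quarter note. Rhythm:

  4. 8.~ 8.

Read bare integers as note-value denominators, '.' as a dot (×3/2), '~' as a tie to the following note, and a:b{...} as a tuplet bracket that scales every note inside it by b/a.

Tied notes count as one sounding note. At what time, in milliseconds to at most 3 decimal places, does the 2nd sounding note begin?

1. 0.0ms @ 0 + 638.298ms (3/2)
2. 638.298ms @ 3/2 + 638.298ms (3/2)

note 2 onset = 3/2b = 638.298ms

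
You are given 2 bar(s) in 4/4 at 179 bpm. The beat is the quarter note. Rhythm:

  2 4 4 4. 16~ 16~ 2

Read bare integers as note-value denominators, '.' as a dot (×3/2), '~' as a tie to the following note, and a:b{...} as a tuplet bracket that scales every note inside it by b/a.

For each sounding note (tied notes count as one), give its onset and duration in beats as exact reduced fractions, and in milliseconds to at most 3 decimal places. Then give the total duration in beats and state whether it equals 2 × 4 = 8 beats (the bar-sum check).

1) 0.0ms=0b +670.391ms=2b
2) 670.391ms=2b +335.196ms=1b
3) 1005.587ms=3b +335.196ms=1b
4) 1340.782ms=4b +502.793ms=3/2b
5) 1843.575ms=11/2b +837.989ms=5/2b
Σ=8b of 8 (179bpm 4/4) — PASS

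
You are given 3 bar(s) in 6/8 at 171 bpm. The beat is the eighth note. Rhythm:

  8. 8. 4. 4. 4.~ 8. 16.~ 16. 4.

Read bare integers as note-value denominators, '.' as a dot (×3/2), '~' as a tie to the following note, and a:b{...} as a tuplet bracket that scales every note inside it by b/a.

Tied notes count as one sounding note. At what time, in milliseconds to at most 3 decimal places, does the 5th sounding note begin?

1. 0.0ms @ 0 + 526.316ms (3/2)
2. 526.316ms @ 3/2 + 526.316ms (3/2)
3. 1052.632ms @ 3 + 1052.632ms (3)
4. 2105.263ms @ 6 + 1052.632ms (3)
5. 3157.895ms @ 9 + 1578.947ms (9/2)
6. 4736.842ms @ 27/2 + 526.316ms (3/2)
7. 5263.158ms @ 15 + 1052.632ms (3)

note 5 onset = 9b = 3157.895ms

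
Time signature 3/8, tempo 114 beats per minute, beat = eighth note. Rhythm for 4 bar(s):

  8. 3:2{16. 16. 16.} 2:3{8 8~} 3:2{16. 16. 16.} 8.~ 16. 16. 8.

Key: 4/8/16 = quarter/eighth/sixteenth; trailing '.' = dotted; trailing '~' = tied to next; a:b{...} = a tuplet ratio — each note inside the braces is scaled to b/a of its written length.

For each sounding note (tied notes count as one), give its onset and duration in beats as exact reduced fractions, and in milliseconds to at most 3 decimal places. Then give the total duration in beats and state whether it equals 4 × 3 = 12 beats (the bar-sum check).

1) 0.0ms=0b +789.474ms=3/2b
2) 789.474ms=3/2b +263.158ms=1/2b
3) 1052.632ms=2b +263.158ms=1/2b
4) 1315.789ms=5/2b +263.158ms=1/2b
5) 1578.947ms=3b +789.474ms=3/2b
6) 2368.421ms=9/2b +1052.632ms=2b
7) 3421.053ms=13/2b +263.158ms=1/2b
8) 3684.211ms=7b +263.158ms=1/2b
9) 3947.368ms=15/2b +1184.211ms=9/4b
10) 5131.579ms=39/4b +394.737ms=3/4b
11) 5526.316ms=21/2b +789.474ms=3/2b
Σ=12b of 12 (114bpm 3/8) — PASS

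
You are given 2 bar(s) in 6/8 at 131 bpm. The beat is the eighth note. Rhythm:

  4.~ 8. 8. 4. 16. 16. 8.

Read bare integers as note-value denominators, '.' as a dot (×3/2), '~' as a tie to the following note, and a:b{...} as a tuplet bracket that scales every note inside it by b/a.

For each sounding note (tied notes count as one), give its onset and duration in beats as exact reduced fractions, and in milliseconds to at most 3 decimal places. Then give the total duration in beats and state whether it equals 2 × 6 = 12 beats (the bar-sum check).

1) 0.0ms=0b +2061.069ms=9/2b
2) 2061.069ms=9/2b +687.023ms=3/2b
3) 2748.092ms=6b +1374.046ms=3b
4) 4122.137ms=9b +343.511ms=3/4b
5) 4465.649ms=39/4b +343.511ms=3/4b
6) 4809.16ms=21/2b +687.023ms=3/2b
Σ=12b of 12 (131bpm 6/8) — PASS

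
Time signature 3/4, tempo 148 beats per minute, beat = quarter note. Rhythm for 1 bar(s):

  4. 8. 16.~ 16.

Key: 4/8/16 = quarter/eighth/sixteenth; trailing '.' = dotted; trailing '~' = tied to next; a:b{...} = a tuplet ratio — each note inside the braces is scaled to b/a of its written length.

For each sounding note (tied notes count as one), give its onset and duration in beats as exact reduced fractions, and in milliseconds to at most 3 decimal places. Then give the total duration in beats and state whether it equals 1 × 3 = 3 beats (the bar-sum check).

1) 0.0ms=0b +608.108ms=3/2b
2) 608.108ms=3/2b +304.054ms=3/4b
3) 912.162ms=9/4b +304.054ms=3/4b
Σ=3b of 3 (148bpm 3/4) — PASS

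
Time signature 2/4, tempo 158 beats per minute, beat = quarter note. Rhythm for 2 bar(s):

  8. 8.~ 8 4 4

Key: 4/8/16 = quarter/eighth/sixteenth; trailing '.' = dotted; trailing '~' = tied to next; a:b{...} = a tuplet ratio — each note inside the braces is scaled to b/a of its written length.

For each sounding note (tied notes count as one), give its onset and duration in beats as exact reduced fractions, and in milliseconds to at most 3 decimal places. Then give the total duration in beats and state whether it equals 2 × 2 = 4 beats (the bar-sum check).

1) 0.0ms=0b +284.81ms=3/4b
2) 284.81ms=3/4b +474.684ms=5/4b
3) 759.494ms=2b +379.747ms=1b
4) 1139.241ms=3b +379.747ms=1b
Σ=4b of 4 (158bpm 2/4) — PASS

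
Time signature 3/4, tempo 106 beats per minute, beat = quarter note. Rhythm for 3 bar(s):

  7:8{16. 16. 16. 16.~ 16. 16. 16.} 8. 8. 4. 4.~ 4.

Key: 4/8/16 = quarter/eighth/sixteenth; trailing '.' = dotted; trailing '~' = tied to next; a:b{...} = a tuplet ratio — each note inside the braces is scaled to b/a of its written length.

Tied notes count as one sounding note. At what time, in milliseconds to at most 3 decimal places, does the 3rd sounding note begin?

note 3 onset = 6/7b = 485.175ms

1. 0.0ms @ 0 + 242.588ms (3/7)
2. 242.588ms @ 3/7 + 242.588ms (3/7)
3. 485.175ms @ 6/7 + 242.588ms (3/7)
4. 727.763ms @ 9/7 + 485.175ms (6/7)
5. 1212.938ms @ 15/7 + 242.588ms (3/7)
6. 1455.526ms @ 18/7 + 242.588ms (3/7)
7. 1698.113ms @ 3 + 424.528ms (3/4)
8. 2122.642ms @ 15/4 + 424.528ms (3/4)
9. 2547.17ms @ 9/2 + 849.057ms (3/2)
10. 3396.226ms @ 6 + 1698.113ms (3)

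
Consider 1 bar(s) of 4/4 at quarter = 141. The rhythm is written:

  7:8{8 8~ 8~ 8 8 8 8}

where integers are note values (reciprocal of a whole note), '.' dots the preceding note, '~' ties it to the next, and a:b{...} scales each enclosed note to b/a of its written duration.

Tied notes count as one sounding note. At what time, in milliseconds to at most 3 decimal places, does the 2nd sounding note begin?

note 2 onset = 4/7b = 243.161ms

1. 0.0ms @ 0 + 243.161ms (4/7)
2. 243.161ms @ 4/7 + 729.483ms (12/7)
3. 972.644ms @ 16/7 + 243.161ms (4/7)
4. 1215.805ms @ 20/7 + 243.161ms (4/7)
5. 1458.967ms @ 24/7 + 243.161ms (4/7)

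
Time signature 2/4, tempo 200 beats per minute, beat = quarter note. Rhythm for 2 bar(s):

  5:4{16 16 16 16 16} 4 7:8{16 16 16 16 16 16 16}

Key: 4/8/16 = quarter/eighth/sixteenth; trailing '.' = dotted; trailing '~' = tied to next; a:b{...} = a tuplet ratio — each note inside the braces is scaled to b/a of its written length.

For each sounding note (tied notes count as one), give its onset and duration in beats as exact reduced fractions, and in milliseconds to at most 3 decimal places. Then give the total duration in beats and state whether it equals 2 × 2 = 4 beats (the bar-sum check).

1) 0.0ms=0b +60.0ms=1/5b
2) 60.0ms=1/5b +60.0ms=1/5b
3) 120.0ms=2/5b +60.0ms=1/5b
4) 180.0ms=3/5b +60.0ms=1/5b
5) 240.0ms=4/5b +60.0ms=1/5b
6) 300.0ms=1b +300.0ms=1b
7) 600.0ms=2b +85.714ms=2/7b
8) 685.714ms=16/7b +85.714ms=2/7b
9) 771.429ms=18/7b +85.714ms=2/7b
10) 857.143ms=20/7b +85.714ms=2/7b
11) 942.857ms=22/7b +85.714ms=2/7b
12) 1028.571ms=24/7b +85.714ms=2/7b
13) 1114.286ms=26/7b +85.714ms=2/7b
Σ=4b of 4 (200bpm 2/4) — PASS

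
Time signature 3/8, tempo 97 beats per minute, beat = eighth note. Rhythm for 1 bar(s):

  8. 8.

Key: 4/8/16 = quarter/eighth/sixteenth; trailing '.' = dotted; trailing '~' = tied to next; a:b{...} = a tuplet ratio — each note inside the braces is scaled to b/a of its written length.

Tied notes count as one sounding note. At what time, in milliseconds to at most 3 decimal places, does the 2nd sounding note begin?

1. 0.0ms @ 0 + 927.835ms (3/2)
2. 927.835ms @ 3/2 + 927.835ms (3/2)

note 2 onset = 3/2b = 927.835ms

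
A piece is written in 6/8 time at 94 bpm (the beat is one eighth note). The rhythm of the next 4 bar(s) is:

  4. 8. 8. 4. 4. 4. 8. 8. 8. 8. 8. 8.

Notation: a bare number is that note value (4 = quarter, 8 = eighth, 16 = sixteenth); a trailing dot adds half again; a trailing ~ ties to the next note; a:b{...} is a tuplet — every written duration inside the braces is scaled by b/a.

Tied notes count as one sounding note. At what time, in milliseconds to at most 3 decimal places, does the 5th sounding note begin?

note 5 onset = 9b = 5744.681ms

1. 0.0ms @ 0 + 1914.894ms (3)
2. 1914.894ms @ 3 + 957.447ms (3/2)
3. 2872.34ms @ 9/2 + 957.447ms (3/2)
4. 3829.787ms @ 6 + 1914.894ms (3)
5. 5744.681ms @ 9 + 1914.894ms (3)
6. 7659.574ms @ 12 + 1914.894ms (3)
7. 9574.468ms @ 15 + 957.447ms (3/2)
8. 10531.915ms @ 33/2 + 957.447ms (3/2)
9. 11489.362ms @ 18 + 957.447ms (3/2)
10. 12446.809ms @ 39/2 + 957.447ms (3/2)
11. 13404.255ms @ 21 + 957.447ms (3/2)
12. 14361.702ms @ 45/2 + 957.447ms (3/2)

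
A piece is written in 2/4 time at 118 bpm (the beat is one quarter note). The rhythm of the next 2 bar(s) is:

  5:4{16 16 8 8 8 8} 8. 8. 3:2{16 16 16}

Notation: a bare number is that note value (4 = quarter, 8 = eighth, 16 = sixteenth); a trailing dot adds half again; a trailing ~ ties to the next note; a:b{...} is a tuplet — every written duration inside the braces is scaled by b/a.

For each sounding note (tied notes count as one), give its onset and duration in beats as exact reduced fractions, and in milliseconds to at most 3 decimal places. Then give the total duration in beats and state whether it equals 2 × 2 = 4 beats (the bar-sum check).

1) 0.0ms=0b +101.695ms=1/5b
2) 101.695ms=1/5b +101.695ms=1/5b
3) 203.39ms=2/5b +203.39ms=2/5b
4) 406.78ms=4/5b +203.39ms=2/5b
5) 610.169ms=6/5b +203.39ms=2/5b
6) 813.559ms=8/5b +203.39ms=2/5b
7) 1016.949ms=2b +381.356ms=3/4b
8) 1398.305ms=11/4b +381.356ms=3/4b
9) 1779.661ms=7/2b +84.746ms=1/6b
10) 1864.407ms=11/3b +84.746ms=1/6b
11) 1949.153ms=23/6b +84.746ms=1/6b
Σ=4b of 4 (118bpm 2/4) — PASS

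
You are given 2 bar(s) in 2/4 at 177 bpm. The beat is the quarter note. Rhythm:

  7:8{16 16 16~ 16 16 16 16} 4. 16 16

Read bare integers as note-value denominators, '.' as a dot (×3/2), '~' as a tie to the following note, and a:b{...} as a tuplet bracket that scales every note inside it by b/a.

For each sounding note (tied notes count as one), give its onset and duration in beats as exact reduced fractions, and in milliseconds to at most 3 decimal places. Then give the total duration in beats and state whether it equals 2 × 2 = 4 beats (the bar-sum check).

1) 0.0ms=0b +96.852ms=2/7b
2) 96.852ms=2/7b +96.852ms=2/7b
3) 193.705ms=4/7b +193.705ms=4/7b
4) 387.409ms=8/7b +96.852ms=2/7b
5) 484.262ms=10/7b +96.852ms=2/7b
6) 581.114ms=12/7b +96.852ms=2/7b
7) 677.966ms=2b +508.475ms=3/2b
8) 1186.441ms=7/2b +84.746ms=1/4b
9) 1271.186ms=15/4b +84.746ms=1/4b
Σ=4b of 4 (177bpm 2/4) — PASS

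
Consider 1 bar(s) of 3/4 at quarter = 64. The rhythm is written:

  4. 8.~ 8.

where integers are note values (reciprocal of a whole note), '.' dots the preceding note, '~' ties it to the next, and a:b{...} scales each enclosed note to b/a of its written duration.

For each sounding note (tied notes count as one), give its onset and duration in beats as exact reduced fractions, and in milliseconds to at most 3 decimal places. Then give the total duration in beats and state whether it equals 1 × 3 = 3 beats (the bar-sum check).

1) 0.0ms=0b +1406.25ms=3/2b
2) 1406.25ms=3/2b +1406.25ms=3/2b
Σ=3b of 3 (64bpm 3/4) — PASS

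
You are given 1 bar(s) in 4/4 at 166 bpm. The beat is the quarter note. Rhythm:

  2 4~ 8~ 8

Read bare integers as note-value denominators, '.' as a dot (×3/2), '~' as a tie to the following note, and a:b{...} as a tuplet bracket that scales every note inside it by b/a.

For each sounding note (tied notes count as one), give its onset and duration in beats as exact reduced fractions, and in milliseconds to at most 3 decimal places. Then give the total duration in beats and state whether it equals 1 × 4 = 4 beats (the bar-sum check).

1) 0.0ms=0b +722.892ms=2b
2) 722.892ms=2b +722.892ms=2b
Σ=4b of 4 (166bpm 4/4) — PASS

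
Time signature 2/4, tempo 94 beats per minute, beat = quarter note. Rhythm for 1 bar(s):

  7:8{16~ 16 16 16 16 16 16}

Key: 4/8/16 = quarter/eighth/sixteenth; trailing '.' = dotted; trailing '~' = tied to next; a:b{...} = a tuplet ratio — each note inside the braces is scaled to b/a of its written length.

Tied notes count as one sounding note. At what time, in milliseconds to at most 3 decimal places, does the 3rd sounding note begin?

note 3 onset = 6/7b = 547.112ms

1. 0.0ms @ 0 + 364.742ms (4/7)
2. 364.742ms @ 4/7 + 182.371ms (2/7)
3. 547.112ms @ 6/7 + 182.371ms (2/7)
4. 729.483ms @ 8/7 + 182.371ms (2/7)
5. 911.854ms @ 10/7 + 182.371ms (2/7)
6. 1094.225ms @ 12/7 + 182.371ms (2/7)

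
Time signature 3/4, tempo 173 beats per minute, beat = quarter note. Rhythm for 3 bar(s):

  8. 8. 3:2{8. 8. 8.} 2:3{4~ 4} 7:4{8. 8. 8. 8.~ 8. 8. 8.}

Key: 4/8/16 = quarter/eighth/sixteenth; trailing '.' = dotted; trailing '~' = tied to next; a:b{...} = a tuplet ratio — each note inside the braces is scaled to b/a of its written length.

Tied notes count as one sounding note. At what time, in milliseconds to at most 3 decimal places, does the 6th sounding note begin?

note 6 onset = 3b = 1040.462ms

1. 0.0ms @ 0 + 260.116ms (3/4)
2. 260.116ms @ 3/4 + 260.116ms (3/4)
3. 520.231ms @ 3/2 + 173.41ms (1/2)
4. 693.642ms @ 2 + 173.41ms (1/2)
5. 867.052ms @ 5/2 + 173.41ms (1/2)
6. 1040.462ms @ 3 + 1040.462ms (3)
7. 2080.925ms @ 6 + 148.637ms (3/7)
8. 2229.562ms @ 45/7 + 148.637ms (3/7)
9. 2378.2ms @ 48/7 + 148.637ms (3/7)
10. 2526.837ms @ 51/7 + 297.275ms (6/7)
11. 2824.112ms @ 57/7 + 148.637ms (3/7)
12. 2972.75ms @ 60/7 + 148.637ms (3/7)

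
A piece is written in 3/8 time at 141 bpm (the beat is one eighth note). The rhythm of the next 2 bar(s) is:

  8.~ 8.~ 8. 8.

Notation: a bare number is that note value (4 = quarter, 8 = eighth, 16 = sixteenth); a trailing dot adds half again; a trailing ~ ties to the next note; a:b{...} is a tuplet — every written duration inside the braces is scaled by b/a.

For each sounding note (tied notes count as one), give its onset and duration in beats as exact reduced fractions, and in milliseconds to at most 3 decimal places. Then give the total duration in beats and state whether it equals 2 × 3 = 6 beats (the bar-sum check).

1) 0.0ms=0b +1914.894ms=9/2b
2) 1914.894ms=9/2b +638.298ms=3/2b
Σ=6b of 6 (141bpm 3/8) — PASS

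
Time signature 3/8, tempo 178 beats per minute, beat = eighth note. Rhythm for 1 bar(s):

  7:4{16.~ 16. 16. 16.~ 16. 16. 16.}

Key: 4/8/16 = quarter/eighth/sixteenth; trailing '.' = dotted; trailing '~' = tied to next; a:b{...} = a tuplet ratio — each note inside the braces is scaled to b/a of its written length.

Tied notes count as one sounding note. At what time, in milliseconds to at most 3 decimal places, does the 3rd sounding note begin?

1. 0.0ms @ 0 + 288.925ms (6/7)
2. 288.925ms @ 6/7 + 144.462ms (3/7)
3. 433.387ms @ 9/7 + 288.925ms (6/7)
4. 722.311ms @ 15/7 + 144.462ms (3/7)
5. 866.774ms @ 18/7 + 144.462ms (3/7)

note 3 onset = 9/7b = 433.387ms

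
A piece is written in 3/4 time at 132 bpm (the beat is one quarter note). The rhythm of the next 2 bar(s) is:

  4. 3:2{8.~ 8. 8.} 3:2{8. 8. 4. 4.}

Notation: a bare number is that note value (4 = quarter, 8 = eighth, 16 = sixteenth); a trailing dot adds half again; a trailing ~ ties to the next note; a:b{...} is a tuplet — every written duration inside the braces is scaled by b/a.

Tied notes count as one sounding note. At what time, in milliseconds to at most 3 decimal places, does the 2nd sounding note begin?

1. 0.0ms @ 0 + 681.818ms (3/2)
2. 681.818ms @ 3/2 + 454.545ms (1)
3. 1136.364ms @ 5/2 + 227.273ms (1/2)
4. 1363.636ms @ 3 + 227.273ms (1/2)
5. 1590.909ms @ 7/2 + 227.273ms (1/2)
6. 1818.182ms @ 4 + 454.545ms (1)
7. 2272.727ms @ 5 + 454.545ms (1)

note 2 onset = 3/2b = 681.818ms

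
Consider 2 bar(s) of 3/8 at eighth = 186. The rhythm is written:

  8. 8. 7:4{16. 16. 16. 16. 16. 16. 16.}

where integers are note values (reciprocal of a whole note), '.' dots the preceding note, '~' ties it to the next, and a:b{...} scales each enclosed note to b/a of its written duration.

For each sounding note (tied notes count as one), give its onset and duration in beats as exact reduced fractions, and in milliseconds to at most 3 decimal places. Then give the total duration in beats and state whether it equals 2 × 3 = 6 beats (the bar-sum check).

1) 0.0ms=0b +483.871ms=3/2b
2) 483.871ms=3/2b +483.871ms=3/2b
3) 967.742ms=3b +138.249ms=3/7b
4) 1105.991ms=24/7b +138.249ms=3/7b
5) 1244.24ms=27/7b +138.249ms=3/7b
6) 1382.488ms=30/7b +138.249ms=3/7b
7) 1520.737ms=33/7b +138.249ms=3/7b
8) 1658.986ms=36/7b +138.249ms=3/7b
9) 1797.235ms=39/7b +138.249ms=3/7b
Σ=6b of 6 (186bpm 3/8) — PASS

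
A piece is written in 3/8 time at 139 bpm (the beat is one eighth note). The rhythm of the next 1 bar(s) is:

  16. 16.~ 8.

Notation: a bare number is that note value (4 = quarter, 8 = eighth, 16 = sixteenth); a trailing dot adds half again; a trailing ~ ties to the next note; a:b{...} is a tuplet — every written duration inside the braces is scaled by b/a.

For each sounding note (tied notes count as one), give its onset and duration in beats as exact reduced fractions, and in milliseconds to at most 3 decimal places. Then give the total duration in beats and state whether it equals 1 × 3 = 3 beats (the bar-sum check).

1) 0.0ms=0b +323.741ms=3/4b
2) 323.741ms=3/4b +971.223ms=9/4b
Σ=3b of 3 (139bpm 3/8) — PASS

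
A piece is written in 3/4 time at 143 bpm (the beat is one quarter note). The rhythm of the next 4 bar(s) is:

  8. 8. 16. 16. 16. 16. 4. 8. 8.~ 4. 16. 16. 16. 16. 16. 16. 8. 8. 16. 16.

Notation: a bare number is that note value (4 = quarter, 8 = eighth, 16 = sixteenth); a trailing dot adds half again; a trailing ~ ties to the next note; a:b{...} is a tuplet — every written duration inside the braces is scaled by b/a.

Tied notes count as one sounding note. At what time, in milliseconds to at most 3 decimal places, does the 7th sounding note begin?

1. 0.0ms @ 0 + 314.685ms (3/4)
2. 314.685ms @ 3/4 + 314.685ms (3/4)
3. 629.371ms @ 3/2 + 157.343ms (3/8)
4. 786.713ms @ 15/8 + 157.343ms (3/8)
5. 944.056ms @ 9/4 + 157.343ms (3/8)
6. 1101.399ms @ 21/8 + 157.343ms (3/8)
7. 1258.741ms @ 3 + 629.371ms (3/2)
8. 1888.112ms @ 9/2 + 314.685ms (3/4)
9. 2202.797ms @ 21/4 + 944.056ms (9/4)
10. 3146.853ms @ 15/2 + 157.343ms (3/8)
11. 3304.196ms @ 63/8 + 157.343ms (3/8)
12. 3461.538ms @ 33/4 + 157.343ms (3/8)
13. 3618.881ms @ 69/8 + 157.343ms (3/8)
14. 3776.224ms @ 9 + 157.343ms (3/8)
15. 3933.566ms @ 75/8 + 157.343ms (3/8)
16. 4090.909ms @ 39/4 + 314.685ms (3/4)
17. 4405.594ms @ 21/2 + 314.685ms (3/4)
18. 4720.28ms @ 45/4 + 157.343ms (3/8)
19. 4877.622ms @ 93/8 + 157.343ms (3/8)

note 7 onset = 3b = 1258.741ms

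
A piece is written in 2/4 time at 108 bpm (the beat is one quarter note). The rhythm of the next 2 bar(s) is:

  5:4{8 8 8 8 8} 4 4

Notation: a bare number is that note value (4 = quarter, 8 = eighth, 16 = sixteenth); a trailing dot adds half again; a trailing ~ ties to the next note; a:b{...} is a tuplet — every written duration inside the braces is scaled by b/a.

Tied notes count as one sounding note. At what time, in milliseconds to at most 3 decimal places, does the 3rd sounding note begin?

1. 0.0ms @ 0 + 222.222ms (2/5)
2. 222.222ms @ 2/5 + 222.222ms (2/5)
3. 444.444ms @ 4/5 + 222.222ms (2/5)
4. 666.667ms @ 6/5 + 222.222ms (2/5)
5. 888.889ms @ 8/5 + 222.222ms (2/5)
6. 1111.111ms @ 2 + 555.556ms (1)
7. 1666.667ms @ 3 + 555.556ms (1)

note 3 onset = 4/5b = 444.444ms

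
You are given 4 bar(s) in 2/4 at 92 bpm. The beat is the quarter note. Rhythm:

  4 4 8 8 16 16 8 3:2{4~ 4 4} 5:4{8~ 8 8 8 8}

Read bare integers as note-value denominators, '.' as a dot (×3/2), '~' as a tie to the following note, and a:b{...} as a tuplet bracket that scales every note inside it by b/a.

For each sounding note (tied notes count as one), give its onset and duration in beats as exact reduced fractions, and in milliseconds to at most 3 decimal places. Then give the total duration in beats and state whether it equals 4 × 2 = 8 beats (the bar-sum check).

1) 0.0ms=0b +652.174ms=1b
2) 652.174ms=1b +652.174ms=1b
3) 1304.348ms=2b +326.087ms=1/2b
4) 1630.435ms=5/2b +326.087ms=1/2b
5) 1956.522ms=3b +163.043ms=1/4b
6) 2119.565ms=13/4b +163.043ms=1/4b
7) 2282.609ms=7/2b +326.087ms=1/2b
8) 2608.696ms=4b +869.565ms=4/3b
9) 3478.261ms=16/3b +434.783ms=2/3b
10) 3913.043ms=6b +521.739ms=4/5b
11) 4434.783ms=34/5b +260.87ms=2/5b
12) 4695.652ms=36/5b +260.87ms=2/5b
13) 4956.522ms=38/5b +260.87ms=2/5b
Σ=8b of 8 (92bpm 2/4) — PASS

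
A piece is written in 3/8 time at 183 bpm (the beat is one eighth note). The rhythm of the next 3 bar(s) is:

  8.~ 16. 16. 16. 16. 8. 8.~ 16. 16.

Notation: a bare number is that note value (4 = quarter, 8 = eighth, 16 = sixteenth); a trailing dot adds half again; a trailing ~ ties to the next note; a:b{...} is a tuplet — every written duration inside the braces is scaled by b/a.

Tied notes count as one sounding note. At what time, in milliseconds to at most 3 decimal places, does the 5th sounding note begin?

note 5 onset = 9/2b = 1475.41ms

1. 0.0ms @ 0 + 737.705ms (9/4)
2. 737.705ms @ 9/4 + 245.902ms (3/4)
3. 983.607ms @ 3 + 245.902ms (3/4)
4. 1229.508ms @ 15/4 + 245.902ms (3/4)
5. 1475.41ms @ 9/2 + 491.803ms (3/2)
6. 1967.213ms @ 6 + 737.705ms (9/4)
7. 2704.918ms @ 33/4 + 245.902ms (3/4)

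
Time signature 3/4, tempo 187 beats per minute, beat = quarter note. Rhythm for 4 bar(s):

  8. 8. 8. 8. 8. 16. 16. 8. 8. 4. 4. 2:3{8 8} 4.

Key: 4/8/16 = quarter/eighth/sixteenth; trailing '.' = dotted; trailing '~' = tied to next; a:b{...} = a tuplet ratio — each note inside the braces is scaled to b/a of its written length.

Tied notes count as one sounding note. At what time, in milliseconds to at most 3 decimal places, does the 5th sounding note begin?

1. 0.0ms @ 0 + 240.642ms (3/4)
2. 240.642ms @ 3/4 + 240.642ms (3/4)
3. 481.283ms @ 3/2 + 240.642ms (3/4)
4. 721.925ms @ 9/4 + 240.642ms (3/4)
5. 962.567ms @ 3 + 240.642ms (3/4)
6. 1203.209ms @ 15/4 + 120.321ms (3/8)
7. 1323.529ms @ 33/8 + 120.321ms (3/8)
8. 1443.85ms @ 9/2 + 240.642ms (3/4)
9. 1684.492ms @ 21/4 + 240.642ms (3/4)
10. 1925.134ms @ 6 + 481.283ms (3/2)
11. 2406.417ms @ 15/2 + 481.283ms (3/2)
12. 2887.701ms @ 9 + 240.642ms (3/4)
13. 3128.342ms @ 39/4 + 240.642ms (3/4)
14. 3368.984ms @ 21/2 + 481.283ms (3/2)

note 5 onset = 3b = 962.567ms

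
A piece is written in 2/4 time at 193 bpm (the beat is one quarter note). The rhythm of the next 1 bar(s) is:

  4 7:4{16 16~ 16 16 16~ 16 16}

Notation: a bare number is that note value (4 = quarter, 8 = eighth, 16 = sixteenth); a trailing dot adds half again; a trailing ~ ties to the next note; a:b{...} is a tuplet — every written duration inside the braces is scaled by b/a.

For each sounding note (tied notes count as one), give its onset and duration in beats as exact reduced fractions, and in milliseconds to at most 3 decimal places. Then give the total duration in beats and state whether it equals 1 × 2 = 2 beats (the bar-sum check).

1) 0.0ms=0b +310.881ms=1b
2) 310.881ms=1b +44.412ms=1/7b
3) 355.292ms=8/7b +88.823ms=2/7b
4) 444.115ms=10/7b +44.412ms=1/7b
5) 488.527ms=11/7b +88.823ms=2/7b
6) 577.35ms=13/7b +44.412ms=1/7b
Σ=2b of 2 (193bpm 2/4) — PASS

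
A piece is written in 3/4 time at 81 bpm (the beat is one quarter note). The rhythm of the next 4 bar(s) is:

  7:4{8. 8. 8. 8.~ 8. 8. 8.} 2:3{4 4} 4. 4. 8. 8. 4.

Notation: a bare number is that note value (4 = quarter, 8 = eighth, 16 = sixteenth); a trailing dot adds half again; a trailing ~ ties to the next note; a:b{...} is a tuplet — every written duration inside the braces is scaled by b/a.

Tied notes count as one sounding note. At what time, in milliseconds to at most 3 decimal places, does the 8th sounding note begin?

1. 0.0ms @ 0 + 317.46ms (3/7)
2. 317.46ms @ 3/7 + 317.46ms (3/7)
3. 634.921ms @ 6/7 + 317.46ms (3/7)
4. 952.381ms @ 9/7 + 634.921ms (6/7)
5. 1587.302ms @ 15/7 + 317.46ms (3/7)
6. 1904.762ms @ 18/7 + 317.46ms (3/7)
7. 2222.222ms @ 3 + 1111.111ms (3/2)
8. 3333.333ms @ 9/2 + 1111.111ms (3/2)
9. 4444.444ms @ 6 + 1111.111ms (3/2)
10. 5555.556ms @ 15/2 + 1111.111ms (3/2)
11. 6666.667ms @ 9 + 555.556ms (3/4)
12. 7222.222ms @ 39/4 + 555.556ms (3/4)
13. 7777.778ms @ 21/2 + 1111.111ms (3/2)

note 8 onset = 9/2b = 3333.333ms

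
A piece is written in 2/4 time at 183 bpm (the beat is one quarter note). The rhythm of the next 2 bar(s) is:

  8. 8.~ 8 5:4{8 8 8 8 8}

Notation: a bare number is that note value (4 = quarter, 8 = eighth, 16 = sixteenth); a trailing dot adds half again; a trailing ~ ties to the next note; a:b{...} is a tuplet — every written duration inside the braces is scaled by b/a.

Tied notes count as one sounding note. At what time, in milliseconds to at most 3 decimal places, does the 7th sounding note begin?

1. 0.0ms @ 0 + 245.902ms (3/4)
2. 245.902ms @ 3/4 + 409.836ms (5/4)
3. 655.738ms @ 2 + 131.148ms (2/5)
4. 786.885ms @ 12/5 + 131.148ms (2/5)
5. 918.033ms @ 14/5 + 131.148ms (2/5)
6. 1049.18ms @ 16/5 + 131.148ms (2/5)
7. 1180.328ms @ 18/5 + 131.148ms (2/5)

note 7 onset = 18/5b = 1180.328ms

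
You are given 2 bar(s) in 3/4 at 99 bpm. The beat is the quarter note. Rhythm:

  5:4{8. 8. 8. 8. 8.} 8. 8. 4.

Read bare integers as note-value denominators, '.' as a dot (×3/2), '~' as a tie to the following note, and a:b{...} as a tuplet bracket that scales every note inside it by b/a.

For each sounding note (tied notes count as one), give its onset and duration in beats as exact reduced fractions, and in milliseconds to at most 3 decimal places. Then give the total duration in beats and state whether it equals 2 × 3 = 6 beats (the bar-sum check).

1) 0.0ms=0b +363.636ms=3/5b
2) 363.636ms=3/5b +363.636ms=3/5b
3) 727.273ms=6/5b +363.636ms=3/5b
4) 1090.909ms=9/5b +363.636ms=3/5b
5) 1454.545ms=12/5b +363.636ms=3/5b
6) 1818.182ms=3b +454.545ms=3/4b
7) 2272.727ms=15/4b +454.545ms=3/4b
8) 2727.273ms=9/2b +909.091ms=3/2b
Σ=6b of 6 (99bpm 3/4) — PASS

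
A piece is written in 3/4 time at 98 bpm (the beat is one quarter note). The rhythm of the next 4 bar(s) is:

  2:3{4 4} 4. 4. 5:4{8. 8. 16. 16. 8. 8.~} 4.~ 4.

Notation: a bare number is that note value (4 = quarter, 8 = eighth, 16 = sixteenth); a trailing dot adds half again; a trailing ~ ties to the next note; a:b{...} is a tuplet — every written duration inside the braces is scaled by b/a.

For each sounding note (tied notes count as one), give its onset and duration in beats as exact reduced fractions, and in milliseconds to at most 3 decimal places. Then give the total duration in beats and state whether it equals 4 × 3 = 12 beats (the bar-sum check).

1) 0.0ms=0b +918.367ms=3/2b
2) 918.367ms=3/2b +918.367ms=3/2b
3) 1836.735ms=3b +918.367ms=3/2b
4) 2755.102ms=9/2b +918.367ms=3/2b
5) 3673.469ms=6b +367.347ms=3/5b
6) 4040.816ms=33/5b +367.347ms=3/5b
7) 4408.163ms=36/5b +183.673ms=3/10b
8) 4591.837ms=15/2b +183.673ms=3/10b
9) 4775.51ms=39/5b +367.347ms=3/5b
10) 5142.857ms=42/5b +2204.082ms=18/5b
Σ=12b of 12 (98bpm 3/4) — PASS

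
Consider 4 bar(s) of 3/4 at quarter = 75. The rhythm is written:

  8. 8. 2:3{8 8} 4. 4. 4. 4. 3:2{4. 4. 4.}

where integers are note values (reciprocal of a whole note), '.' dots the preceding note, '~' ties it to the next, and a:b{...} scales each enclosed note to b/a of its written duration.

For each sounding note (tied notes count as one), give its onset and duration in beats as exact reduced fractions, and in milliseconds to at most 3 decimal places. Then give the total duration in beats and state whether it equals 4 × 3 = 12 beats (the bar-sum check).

1) 0.0ms=0b +600.0ms=3/4b
2) 600.0ms=3/4b +600.0ms=3/4b
3) 1200.0ms=3/2b +600.0ms=3/4b
4) 1800.0ms=9/4b +600.0ms=3/4b
5) 2400.0ms=3b +1200.0ms=3/2b
6) 3600.0ms=9/2b +1200.0ms=3/2b
7) 4800.0ms=6b +1200.0ms=3/2b
8) 6000.0ms=15/2b +1200.0ms=3/2b
9) 7200.0ms=9b +800.0ms=1b
10) 8000.0ms=10b +800.0ms=1b
11) 8800.0ms=11b +800.0ms=1b
Σ=12b of 12 (75bpm 3/4) — PASS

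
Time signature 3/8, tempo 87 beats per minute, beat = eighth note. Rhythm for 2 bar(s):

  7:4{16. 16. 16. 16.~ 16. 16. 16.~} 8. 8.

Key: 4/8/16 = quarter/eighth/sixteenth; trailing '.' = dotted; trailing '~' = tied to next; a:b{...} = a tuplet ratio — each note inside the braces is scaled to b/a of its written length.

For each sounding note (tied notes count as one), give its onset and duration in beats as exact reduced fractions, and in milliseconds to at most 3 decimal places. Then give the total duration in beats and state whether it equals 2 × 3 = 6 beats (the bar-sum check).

1) 0.0ms=0b +295.567ms=3/7b
2) 295.567ms=3/7b +295.567ms=3/7b
3) 591.133ms=6/7b +295.567ms=3/7b
4) 886.7ms=9/7b +591.133ms=6/7b
5) 1477.833ms=15/7b +295.567ms=3/7b
6) 1773.399ms=18/7b +1330.049ms=27/14b
7) 3103.448ms=9/2b +1034.483ms=3/2b
Σ=6b of 6 (87bpm 3/8) — PASS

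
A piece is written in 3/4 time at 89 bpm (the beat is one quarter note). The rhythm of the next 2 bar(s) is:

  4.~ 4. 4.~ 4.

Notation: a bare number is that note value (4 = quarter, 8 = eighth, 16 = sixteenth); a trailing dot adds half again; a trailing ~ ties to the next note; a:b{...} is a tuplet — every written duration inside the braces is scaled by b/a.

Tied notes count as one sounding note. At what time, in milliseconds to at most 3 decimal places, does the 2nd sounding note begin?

1. 0.0ms @ 0 + 2022.472ms (3)
2. 2022.472ms @ 3 + 2022.472ms (3)

note 2 onset = 3b = 2022.472ms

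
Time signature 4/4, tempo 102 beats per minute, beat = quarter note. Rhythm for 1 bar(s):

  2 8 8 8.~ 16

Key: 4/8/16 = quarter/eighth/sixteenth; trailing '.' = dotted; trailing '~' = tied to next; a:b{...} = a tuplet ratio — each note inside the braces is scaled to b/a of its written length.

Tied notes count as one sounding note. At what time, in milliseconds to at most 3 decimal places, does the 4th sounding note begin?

note 4 onset = 3b = 1764.706ms

1. 0.0ms @ 0 + 1176.471ms (2)
2. 1176.471ms @ 2 + 294.118ms (1/2)
3. 1470.588ms @ 5/2 + 294.118ms (1/2)
4. 1764.706ms @ 3 + 588.235ms (1)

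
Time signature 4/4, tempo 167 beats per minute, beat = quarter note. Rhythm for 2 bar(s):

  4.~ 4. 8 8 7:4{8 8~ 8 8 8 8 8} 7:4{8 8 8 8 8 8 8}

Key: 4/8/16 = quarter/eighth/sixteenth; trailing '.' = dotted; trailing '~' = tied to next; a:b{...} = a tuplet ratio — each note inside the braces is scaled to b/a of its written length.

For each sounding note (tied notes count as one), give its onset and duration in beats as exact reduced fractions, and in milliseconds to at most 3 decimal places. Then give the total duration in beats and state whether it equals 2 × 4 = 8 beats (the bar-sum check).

1) 0.0ms=0b +1077.844ms=3b
2) 1077.844ms=3b +179.641ms=1/2b
3) 1257.485ms=7/2b +179.641ms=1/2b
4) 1437.126ms=4b +102.652ms=2/7b
5) 1539.778ms=30/7b +205.304ms=4/7b
6) 1745.081ms=34/7b +102.652ms=2/7b
7) 1847.733ms=36/7b +102.652ms=2/7b
8) 1950.385ms=38/7b +102.652ms=2/7b
9) 2053.037ms=40/7b +102.652ms=2/7b
10) 2155.689ms=6b +102.652ms=2/7b
11) 2258.34ms=44/7b +102.652ms=2/7b
12) 2360.992ms=46/7b +102.652ms=2/7b
13) 2463.644ms=48/7b +102.652ms=2/7b
14) 2566.296ms=50/7b +102.652ms=2/7b
15) 2668.948ms=52/7b +102.652ms=2/7b
16) 2771.6ms=54/7b +102.652ms=2/7b
Σ=8b of 8 (167bpm 4/4) — PASS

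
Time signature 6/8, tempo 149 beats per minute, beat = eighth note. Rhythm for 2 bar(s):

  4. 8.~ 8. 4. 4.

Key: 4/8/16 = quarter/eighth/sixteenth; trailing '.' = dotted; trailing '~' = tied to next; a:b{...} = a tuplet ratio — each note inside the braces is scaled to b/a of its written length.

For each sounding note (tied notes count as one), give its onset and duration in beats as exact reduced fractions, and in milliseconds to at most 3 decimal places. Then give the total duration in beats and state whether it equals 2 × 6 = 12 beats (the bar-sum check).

1) 0.0ms=0b +1208.054ms=3b
2) 1208.054ms=3b +1208.054ms=3b
3) 2416.107ms=6b +1208.054ms=3b
4) 3624.161ms=9b +1208.054ms=3b
Σ=12b of 12 (149bpm 6/8) — PASS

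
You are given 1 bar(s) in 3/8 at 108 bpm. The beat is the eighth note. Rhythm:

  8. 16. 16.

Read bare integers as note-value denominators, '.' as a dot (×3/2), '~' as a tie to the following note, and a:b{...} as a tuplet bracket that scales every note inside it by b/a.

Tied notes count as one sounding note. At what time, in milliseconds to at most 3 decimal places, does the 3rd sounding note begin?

1. 0.0ms @ 0 + 833.333ms (3/2)
2. 833.333ms @ 3/2 + 416.667ms (3/4)
3. 1250.0ms @ 9/4 + 416.667ms (3/4)

note 3 onset = 9/4b = 1250.0ms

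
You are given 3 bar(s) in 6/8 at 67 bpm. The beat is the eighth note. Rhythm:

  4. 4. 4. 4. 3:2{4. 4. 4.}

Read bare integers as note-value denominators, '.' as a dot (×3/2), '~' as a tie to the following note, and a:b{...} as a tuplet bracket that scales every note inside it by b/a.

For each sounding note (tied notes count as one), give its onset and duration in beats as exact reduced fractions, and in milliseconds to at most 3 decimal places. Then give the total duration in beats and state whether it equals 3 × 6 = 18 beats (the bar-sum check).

1) 0.0ms=0b +2686.567ms=3b
2) 2686.567ms=3b +2686.567ms=3b
3) 5373.134ms=6b +2686.567ms=3b
4) 8059.701ms=9b +2686.567ms=3b
5) 10746.269ms=12b +1791.045ms=2b
6) 12537.313ms=14b +1791.045ms=2b
7) 14328.358ms=16b +1791.045ms=2b
Σ=18b of 18 (67bpm 6/8) — PASS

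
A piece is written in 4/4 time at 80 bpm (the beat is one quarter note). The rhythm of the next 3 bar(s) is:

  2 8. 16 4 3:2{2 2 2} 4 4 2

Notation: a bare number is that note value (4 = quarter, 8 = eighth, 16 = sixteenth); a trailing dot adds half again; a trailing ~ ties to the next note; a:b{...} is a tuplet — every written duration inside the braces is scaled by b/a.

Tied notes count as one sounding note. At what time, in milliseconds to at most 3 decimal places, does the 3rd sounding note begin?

note 3 onset = 11/4b = 2062.5ms

1. 0.0ms @ 0 + 1500.0ms (2)
2. 1500.0ms @ 2 + 562.5ms (3/4)
3. 2062.5ms @ 11/4 + 187.5ms (1/4)
4. 2250.0ms @ 3 + 750.0ms (1)
5. 3000.0ms @ 4 + 1000.0ms (4/3)
6. 4000.0ms @ 16/3 + 1000.0ms (4/3)
7. 5000.0ms @ 20/3 + 1000.0ms (4/3)
8. 6000.0ms @ 8 + 750.0ms (1)
9. 6750.0ms @ 9 + 750.0ms (1)
10. 7500.0ms @ 10 + 1500.0ms (2)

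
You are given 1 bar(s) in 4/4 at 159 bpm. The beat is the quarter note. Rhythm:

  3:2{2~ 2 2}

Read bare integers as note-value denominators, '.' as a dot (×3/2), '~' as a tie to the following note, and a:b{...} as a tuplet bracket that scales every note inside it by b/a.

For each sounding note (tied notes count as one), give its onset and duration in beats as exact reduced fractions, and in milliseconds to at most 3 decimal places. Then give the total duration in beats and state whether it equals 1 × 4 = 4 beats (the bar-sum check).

1) 0.0ms=0b +1006.289ms=8/3b
2) 1006.289ms=8/3b +503.145ms=4/3b
Σ=4b of 4 (159bpm 4/4) — PASS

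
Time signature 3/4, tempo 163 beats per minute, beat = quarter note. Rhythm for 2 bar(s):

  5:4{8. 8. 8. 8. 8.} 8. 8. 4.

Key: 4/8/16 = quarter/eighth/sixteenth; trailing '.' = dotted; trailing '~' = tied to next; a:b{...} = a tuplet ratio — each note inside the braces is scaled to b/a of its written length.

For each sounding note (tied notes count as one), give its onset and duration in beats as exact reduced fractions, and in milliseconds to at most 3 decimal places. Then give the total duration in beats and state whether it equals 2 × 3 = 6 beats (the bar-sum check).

1) 0.0ms=0b +220.859ms=3/5b
2) 220.859ms=3/5b +220.859ms=3/5b
3) 441.718ms=6/5b +220.859ms=3/5b
4) 662.577ms=9/5b +220.859ms=3/5b
5) 883.436ms=12/5b +220.859ms=3/5b
6) 1104.294ms=3b +276.074ms=3/4b
7) 1380.368ms=15/4b +276.074ms=3/4b
8) 1656.442ms=9/2b +552.147ms=3/2b
Σ=6b of 6 (163bpm 3/4) — PASS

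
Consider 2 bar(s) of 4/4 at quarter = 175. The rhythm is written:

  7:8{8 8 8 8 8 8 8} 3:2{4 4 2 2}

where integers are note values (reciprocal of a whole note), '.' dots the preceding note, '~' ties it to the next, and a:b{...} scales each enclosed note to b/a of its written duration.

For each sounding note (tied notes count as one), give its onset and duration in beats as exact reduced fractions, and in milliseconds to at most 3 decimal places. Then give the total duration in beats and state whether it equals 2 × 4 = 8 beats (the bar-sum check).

1) 0.0ms=0b +195.918ms=4/7b
2) 195.918ms=4/7b +195.918ms=4/7b
3) 391.837ms=8/7b +195.918ms=4/7b
4) 587.755ms=12/7b +195.918ms=4/7b
5) 783.673ms=16/7b +195.918ms=4/7b
6) 979.592ms=20/7b +195.918ms=4/7b
7) 1175.51ms=24/7b +195.918ms=4/7b
8) 1371.429ms=4b +228.571ms=2/3b
9) 1600.0ms=14/3b +228.571ms=2/3b
10) 1828.571ms=16/3b +457.143ms=4/3b
11) 2285.714ms=20/3b +457.143ms=4/3b
Σ=8b of 8 (175bpm 4/4) — PASS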